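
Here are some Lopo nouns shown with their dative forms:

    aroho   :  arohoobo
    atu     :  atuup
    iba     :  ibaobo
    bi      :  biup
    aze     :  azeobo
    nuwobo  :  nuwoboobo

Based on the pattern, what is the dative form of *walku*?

walkuup

The alternation tracks the last vowel of the stem — -up when the last vowel of the stem is a high vowel (*atu*, *bi*); -obo when the last vowel of the stem is a non-high vowel (*aroho*, *iba*, *aze*, *nuwobo*).
*walku* — last vowel /u/ (a high vowel) → -up → *walkuup*.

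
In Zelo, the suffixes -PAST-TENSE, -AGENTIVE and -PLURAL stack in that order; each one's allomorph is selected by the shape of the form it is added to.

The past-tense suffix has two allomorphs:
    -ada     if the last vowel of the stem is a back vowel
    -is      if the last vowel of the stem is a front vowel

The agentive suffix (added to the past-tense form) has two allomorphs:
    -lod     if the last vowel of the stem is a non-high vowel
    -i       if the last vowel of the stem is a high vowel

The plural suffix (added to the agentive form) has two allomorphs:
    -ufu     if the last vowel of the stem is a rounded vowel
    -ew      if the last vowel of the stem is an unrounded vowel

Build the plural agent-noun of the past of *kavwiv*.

Since the last vowel of *kavwiv* is /i/ (a front vowel), it takes -is, giving *kavwivis*.
Since the last vowel of the past-tense form *kavwivis* is /i/ (a high vowel), it takes -i, giving *kavwivisi*.
The agentive form *kavwivisi* — last vowel /i/ (an unrounded vowel) → -ew → *kavwivisiew*.

kavwivisiew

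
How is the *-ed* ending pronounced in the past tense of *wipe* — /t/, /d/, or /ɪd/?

The stem *wipe* ends in a voiceless consonant other than /t/.
The -ed suffix is realized as /ɪd/ after /t, d/; as /t/ after other voiceless consonants; and as /d/ after other voiced sounds.
So -ed on *wipe* is pronounced /t/.

/t/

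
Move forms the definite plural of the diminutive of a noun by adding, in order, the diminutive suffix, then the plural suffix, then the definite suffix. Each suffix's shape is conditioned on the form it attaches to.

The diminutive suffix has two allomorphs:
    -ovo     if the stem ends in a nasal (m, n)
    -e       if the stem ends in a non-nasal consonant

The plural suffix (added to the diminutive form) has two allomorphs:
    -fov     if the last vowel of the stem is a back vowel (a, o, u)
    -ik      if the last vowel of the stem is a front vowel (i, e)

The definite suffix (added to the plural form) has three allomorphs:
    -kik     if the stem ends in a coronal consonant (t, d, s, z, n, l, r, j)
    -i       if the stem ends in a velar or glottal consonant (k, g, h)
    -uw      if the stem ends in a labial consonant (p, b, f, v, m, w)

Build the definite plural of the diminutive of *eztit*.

eztiteiki

*eztit*: final consonant = /t/, non-nasal → -e → *eztite*.
The diminutive form *eztite*: last vowel = /e/, a front vowel → -ik → *eztiteik*.
Since the final consonant of the plural form *eztiteik* is /k/ (velar/glottal), it takes -i, giving *eztiteiki*.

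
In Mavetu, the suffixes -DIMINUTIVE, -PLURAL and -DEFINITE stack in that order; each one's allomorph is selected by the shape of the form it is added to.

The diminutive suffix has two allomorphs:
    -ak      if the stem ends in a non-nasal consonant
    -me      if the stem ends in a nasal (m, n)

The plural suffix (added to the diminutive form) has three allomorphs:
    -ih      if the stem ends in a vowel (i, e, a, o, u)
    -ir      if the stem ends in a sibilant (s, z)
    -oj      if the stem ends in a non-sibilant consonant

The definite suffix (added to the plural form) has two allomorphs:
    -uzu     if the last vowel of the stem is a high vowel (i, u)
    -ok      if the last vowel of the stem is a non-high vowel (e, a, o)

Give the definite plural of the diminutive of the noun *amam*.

amammeihuzu

Since the final consonant of *amam* is /m/ (a nasal), it takes -me, giving *amamme*.
The final sound of the diminutive form *amamme* is /e/, which is a vowel, so the plural suffix is -ih, giving *amammeih*.
The last vowel of the plural form *amammeih* is /i/, which is a high vowel, so the definite suffix is -uzu, giving *amammeihuzu*.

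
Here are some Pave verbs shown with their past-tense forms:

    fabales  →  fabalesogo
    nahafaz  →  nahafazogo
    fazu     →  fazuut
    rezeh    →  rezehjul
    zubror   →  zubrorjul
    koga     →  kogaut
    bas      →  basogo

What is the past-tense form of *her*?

The alternation tracks the final sound of the stem — -ogo when the stem ends in a sibilant (*fabales*, *nahafaz*, *bas*); -jul when the stem ends in a non-sibilant consonant (*rezeh*, *zubror*); -ut when the stem ends in a vowel (*fazu*, *koga*).
*her*: final sound = /r/, a non-sibilant consonant → -jul → *herjul*.

herjul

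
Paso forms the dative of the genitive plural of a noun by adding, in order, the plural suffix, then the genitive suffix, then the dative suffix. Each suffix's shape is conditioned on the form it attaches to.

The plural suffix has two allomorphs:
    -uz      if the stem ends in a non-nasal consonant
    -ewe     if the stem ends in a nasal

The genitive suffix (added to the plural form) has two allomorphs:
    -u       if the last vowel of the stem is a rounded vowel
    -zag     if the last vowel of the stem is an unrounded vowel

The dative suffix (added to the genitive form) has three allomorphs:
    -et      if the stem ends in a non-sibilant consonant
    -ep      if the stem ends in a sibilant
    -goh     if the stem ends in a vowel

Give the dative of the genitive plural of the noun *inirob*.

inirobuzugoh

*inirob*: final consonant = /b/, non-nasal → -uz → *inirobuz*.
The plural form *inirobuz* — last vowel /u/ (a rounded vowel) → -u → *inirobuzu*.
The genitive form *inirobuzu*: final sound = /u/, a vowel → -goh → *inirobuzugoh*.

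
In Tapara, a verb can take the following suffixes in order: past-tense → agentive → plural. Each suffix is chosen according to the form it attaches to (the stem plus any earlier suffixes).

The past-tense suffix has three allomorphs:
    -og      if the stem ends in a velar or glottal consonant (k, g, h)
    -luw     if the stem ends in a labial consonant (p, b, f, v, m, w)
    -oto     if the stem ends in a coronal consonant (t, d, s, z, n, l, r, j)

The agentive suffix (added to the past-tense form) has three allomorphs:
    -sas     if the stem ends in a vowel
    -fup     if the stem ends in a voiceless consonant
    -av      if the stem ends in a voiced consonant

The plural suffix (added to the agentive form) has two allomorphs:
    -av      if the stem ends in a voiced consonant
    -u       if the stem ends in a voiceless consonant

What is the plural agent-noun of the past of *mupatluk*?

mupatlukogavav

Since the final consonant of *mupatluk* is /k/ (velar/glottal), it takes -og, giving *mupatlukog*.
Since the final sound of the past-tense form *mupatlukog* is /g/ (a voiced consonant), it takes -av, giving *mupatlukogav*.
Since the final consonant of the agentive form *mupatlukogav* is /v/ (voiced), it takes -av, giving *mupatlukogavav*.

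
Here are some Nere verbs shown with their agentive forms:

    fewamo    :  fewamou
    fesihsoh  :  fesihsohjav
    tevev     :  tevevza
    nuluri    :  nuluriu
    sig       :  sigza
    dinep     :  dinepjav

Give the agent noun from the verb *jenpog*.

jenpogza

The suffix is conditioned by the final sound: -jav when the stem ends in a voiceless consonant (*fesihsoh*, *dinep*); -za when the stem ends in a voiced consonant (*tevev*, *sig*); -u when the stem ends in a vowel (*fewamo*, *nuluri*).
*jenpog* — final sound /g/ (a voiced consonant) → -za → *jenpogza*.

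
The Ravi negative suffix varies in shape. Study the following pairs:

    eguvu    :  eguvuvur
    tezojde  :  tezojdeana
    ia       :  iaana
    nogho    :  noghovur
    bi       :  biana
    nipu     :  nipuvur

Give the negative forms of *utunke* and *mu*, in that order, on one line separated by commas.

Looking at the last vowel of each stem: -vur when the last vowel of the stem is a rounded vowel (*eguvu*, *nogho*, *nipu*); -ana when the last vowel of the stem is an unrounded vowel (*tezojde*, *ia*, *bi*).
The last vowel of *utunke* is /e/, which is an unrounded vowel, so the suffix is -ana, giving *utunkeana*.
*mu*: last vowel = /u/, a rounded vowel → -vur → *muvur*.

utunkeana, muvur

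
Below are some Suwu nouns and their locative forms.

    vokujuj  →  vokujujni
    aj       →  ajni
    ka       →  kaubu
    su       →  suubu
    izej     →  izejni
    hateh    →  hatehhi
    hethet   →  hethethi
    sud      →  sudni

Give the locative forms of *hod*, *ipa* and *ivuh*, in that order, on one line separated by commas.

hodni, ipaubu, ivuhhi

The suffix is conditioned by the final sound: -hi when the stem ends in a voiceless consonant (*hateh*, *hethet*); -ni when the stem ends in a voiced consonant (*vokujuj*, *aj*, *izej*, *sud*); -ubu when the stem ends in a vowel (*ka*, *su*).
The final sound of *hod* is /d/, which is a voiced consonant, so the suffix is -ni, giving *hodni*.
The final sound of *ipa* is /a/, which is a vowel, so the suffix is -ubu, giving *ipaubu*.
*ivuh* — final sound /h/ (a voiceless consonant) → -hi → *ivuhhi*.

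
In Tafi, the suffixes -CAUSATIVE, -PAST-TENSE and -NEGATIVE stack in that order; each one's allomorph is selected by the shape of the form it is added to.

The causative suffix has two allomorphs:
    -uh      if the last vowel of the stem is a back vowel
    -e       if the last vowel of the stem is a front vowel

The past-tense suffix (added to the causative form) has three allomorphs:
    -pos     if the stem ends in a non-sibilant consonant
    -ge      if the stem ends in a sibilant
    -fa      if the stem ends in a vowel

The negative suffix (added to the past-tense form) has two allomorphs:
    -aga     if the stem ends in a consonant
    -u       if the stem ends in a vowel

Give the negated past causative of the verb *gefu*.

Since the last vowel of *gefu* is /u/ (a back vowel), it takes -uh, giving *gefuuh*.
The final sound of the causative form *gefuuh* is /h/, which is a non-sibilant consonant, so the past-tense suffix is -pos, giving *gefuuhpos*.
The past-tense form *gefuuhpos* — final sound /s/ (a consonant) → -aga → *gefuuhposaga*.

gefuuhposaga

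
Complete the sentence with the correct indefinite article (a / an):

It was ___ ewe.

a

The indefinite article is chosen by the initial *sound* of the following word, not its spelling.
*ewe* begins with the sound /juː/ (pronounced /juː/) — a consonant sound.
So the article is *a*: It was a ewe.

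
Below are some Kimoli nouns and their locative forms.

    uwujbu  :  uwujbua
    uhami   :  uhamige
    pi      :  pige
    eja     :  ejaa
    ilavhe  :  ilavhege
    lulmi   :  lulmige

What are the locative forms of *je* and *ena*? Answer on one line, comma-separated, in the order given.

The suffix is conditioned by the last vowel: -ge when the last vowel of the stem is a front vowel (*uhami*, *pi*, *ilavhe*, *lulmi*); -a when the last vowel of the stem is a back vowel (*uwujbu*, *eja*).
The last vowel of *je* is /e/, which is a front vowel, so the suffix is -ge, giving *jege*.
The last vowel of *ena* is /a/, which is a back vowel, so the suffix is -a, giving *enaa*.

jege, enaa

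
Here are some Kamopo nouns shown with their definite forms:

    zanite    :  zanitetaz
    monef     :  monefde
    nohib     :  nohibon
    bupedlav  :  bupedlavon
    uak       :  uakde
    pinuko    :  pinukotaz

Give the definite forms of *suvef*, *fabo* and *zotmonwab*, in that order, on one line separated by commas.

The alternation tracks the final sound of the stem — -de when the stem ends in a voiceless consonant (*monef*, *uak*); -on when the stem ends in a voiced consonant (*nohib*, *bupedlav*); -taz when the stem ends in a vowel (*zanite*, *pinuko*).
*suvef* — final sound /f/ (a voiceless consonant) → -de → *suvefde*.
*fabo* — final sound /o/ (a vowel) → -taz → *fabotaz*.
*zotmonwab*: final sound = /b/, a voiced consonant → -on → *zotmonwabon*.

suvefde, fabotaz, zotmonwabon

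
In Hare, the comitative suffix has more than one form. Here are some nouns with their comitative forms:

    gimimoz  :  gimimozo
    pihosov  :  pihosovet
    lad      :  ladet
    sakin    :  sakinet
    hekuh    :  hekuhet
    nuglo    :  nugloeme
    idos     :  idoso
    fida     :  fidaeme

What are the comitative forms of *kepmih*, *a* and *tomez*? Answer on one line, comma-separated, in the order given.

kepmihet, aeme, tomezo

The pattern is sibilance of the final sound: -o when the stem ends in a sibilant (*gimimoz*, *idos*); -et when the stem ends in a non-sibilant consonant (*pihosov*, *lad*, *sakin*, *hekuh*); -eme when the stem ends in a vowel (*nuglo*, *fida*).
The final sound of *kepmih* is /h/, which is a non-sibilant consonant, so the suffix is -et, giving *kepmihet*.
*a*: final sound = /a/, a vowel → -eme → *aeme*.
*tomez* — final sound /z/ (a sibilant) → -o → *tomezo*.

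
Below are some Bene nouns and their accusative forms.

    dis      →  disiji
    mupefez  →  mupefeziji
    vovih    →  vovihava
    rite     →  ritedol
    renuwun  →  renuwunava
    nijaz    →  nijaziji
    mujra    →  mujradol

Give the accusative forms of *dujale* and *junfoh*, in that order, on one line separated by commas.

dujaledol, junfohava

The pattern is sibilance of the final sound: -iji when the stem ends in a sibilant (*dis*, *mupefez*, *nijaz*); -ava when the stem ends in a non-sibilant consonant (*vovih*, *renuwun*); -dol when the stem ends in a vowel (*rite*, *mujra*).
*dujale* — final sound /e/ (a vowel) → -dol → *dujaledol*.
*junfoh* — final sound /h/ (a non-sibilant consonant) → -ava → *junfohava*.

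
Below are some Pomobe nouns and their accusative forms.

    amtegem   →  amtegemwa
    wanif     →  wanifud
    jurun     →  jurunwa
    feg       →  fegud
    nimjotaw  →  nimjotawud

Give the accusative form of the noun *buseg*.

busegud

The suffix is conditioned by the final consonant: -wa when the stem ends in a nasal (*amtegem*, *jurun*); -ud when the stem ends in a non-nasal consonant (*wanif*, *feg*, *nimjotaw*).
The final consonant of *buseg* is /g/, which is non-nasal, so the suffix is -ud, giving *busegud*.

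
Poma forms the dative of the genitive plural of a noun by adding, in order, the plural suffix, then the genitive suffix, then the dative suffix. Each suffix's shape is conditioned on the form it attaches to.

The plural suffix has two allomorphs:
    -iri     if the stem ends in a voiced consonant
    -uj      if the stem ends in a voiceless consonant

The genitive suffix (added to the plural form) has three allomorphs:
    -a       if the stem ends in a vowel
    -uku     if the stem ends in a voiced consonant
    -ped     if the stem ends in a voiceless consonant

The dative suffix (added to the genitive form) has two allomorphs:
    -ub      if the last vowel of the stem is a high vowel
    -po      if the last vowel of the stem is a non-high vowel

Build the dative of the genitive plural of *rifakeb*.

The final consonant of *rifakeb* is /b/, which is voiced, so the plural suffix is -iri, giving *rifakebiri*.
The final sound of the plural form *rifakebiri* is /i/, which is a vowel, so the genitive suffix is -a, giving *rifakebiria*.
Since the last vowel of the genitive form *rifakebiria* is /a/ (a non-high vowel), it takes -po, giving *rifakebiriapo*.

rifakebiriapo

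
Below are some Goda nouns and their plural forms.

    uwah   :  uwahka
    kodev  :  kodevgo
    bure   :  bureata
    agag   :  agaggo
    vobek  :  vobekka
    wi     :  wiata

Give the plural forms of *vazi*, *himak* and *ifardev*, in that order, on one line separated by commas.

vaziata, himakka, ifardevgo

Looking at the final sound of each stem: -ka when the stem ends in a voiceless consonant (*uwah*, *vobek*); -go when the stem ends in a voiced consonant (*kodev*, *agag*); -ata when the stem ends in a vowel (*bure*, *wi*).
*vazi* — final sound /i/ (a vowel) → -ata → *vaziata*.
Since the final sound of *himak* is /k/ (a voiceless consonant), it takes -ka, giving *himakka*.
*ifardev* — final sound /v/ (a voiced consonant) → -go → *ifardevgo*.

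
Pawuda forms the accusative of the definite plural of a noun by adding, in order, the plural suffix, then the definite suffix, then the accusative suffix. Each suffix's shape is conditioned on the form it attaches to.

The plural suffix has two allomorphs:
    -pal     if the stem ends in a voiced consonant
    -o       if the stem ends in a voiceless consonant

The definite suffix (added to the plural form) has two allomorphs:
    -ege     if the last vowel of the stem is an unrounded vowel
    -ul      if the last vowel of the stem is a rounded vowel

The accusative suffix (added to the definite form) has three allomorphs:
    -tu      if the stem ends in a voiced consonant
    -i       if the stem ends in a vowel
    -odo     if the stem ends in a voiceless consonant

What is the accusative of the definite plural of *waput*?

waputoultu

Since the final consonant of *waput* is /t/ (voiceless), it takes -o, giving *waputo*.
Since the last vowel of the plural form *waputo* is /o/ (a rounded vowel), it takes -ul, giving *waputoul*.
Since the final sound of the definite form *waputoul* is /l/ (a voiced consonant), it takes -tu, giving *waputoultu*.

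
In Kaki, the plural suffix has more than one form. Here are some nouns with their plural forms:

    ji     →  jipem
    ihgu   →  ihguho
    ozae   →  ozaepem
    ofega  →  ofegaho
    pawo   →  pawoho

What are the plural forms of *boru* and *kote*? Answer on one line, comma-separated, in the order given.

The pattern is front/back vowel harmony: -pem when the last vowel of the stem is a front vowel (*ji*, *ozae*); -ho when the last vowel of the stem is a back vowel (*ihgu*, *ofega*, *pawo*).
The last vowel of *boru* is /u/, which is a back vowel, so the suffix is -ho, giving *boruho*.
Since the last vowel of *kote* is /e/ (a front vowel), it takes -pem, giving *kotepem*.

boruho, kotepem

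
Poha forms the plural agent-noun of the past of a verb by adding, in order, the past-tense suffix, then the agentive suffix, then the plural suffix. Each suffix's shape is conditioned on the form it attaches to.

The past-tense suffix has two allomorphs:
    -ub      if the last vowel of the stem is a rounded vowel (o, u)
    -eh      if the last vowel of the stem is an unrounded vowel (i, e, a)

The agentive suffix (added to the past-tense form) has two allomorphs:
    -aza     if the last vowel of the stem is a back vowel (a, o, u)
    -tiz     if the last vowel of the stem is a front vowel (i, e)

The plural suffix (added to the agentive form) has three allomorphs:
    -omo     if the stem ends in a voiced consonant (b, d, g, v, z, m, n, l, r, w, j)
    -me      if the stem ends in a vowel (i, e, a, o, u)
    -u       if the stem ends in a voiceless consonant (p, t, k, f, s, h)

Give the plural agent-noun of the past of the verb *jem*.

*jem* — last vowel /e/ (an unrounded vowel) → -eh → *jemeh*.
The past-tense form *jemeh*: last vowel = /e/, a front vowel → -tiz → *jemehtiz*.
The final sound of the agentive form *jemehtiz* is /z/, which is a voiced consonant, so the plural suffix is -omo, giving *jemehtizomo*.

jemehtizomo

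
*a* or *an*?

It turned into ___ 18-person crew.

an

The indefinite article is chosen by the initial *sound* of the following word, not its spelling.
The number *18* is spoken "eighteen", beginning with /ˌeɪˈtiːn/ — a vowel sound.
So the article is *an*: It turned into an 18-person crew.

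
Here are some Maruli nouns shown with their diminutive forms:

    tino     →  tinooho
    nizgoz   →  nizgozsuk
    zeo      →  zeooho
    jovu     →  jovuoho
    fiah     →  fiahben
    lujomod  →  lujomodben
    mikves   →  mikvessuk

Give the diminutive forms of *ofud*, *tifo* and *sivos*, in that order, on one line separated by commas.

ofudben, tifooho, sivossuk

The alternation tracks the final sound of the stem — -suk when the stem ends in a sibilant (*nizgoz*, *mikves*); -ben when the stem ends in a non-sibilant consonant (*fiah*, *lujomod*); -oho when the stem ends in a vowel (*tino*, *zeo*, *jovu*).
*ofud*: final sound = /d/, a non-sibilant consonant → -ben → *ofudben*.
The final sound of *tifo* is /o/, which is a vowel, so the suffix is -oho, giving *tifooho*.
*sivos* — final sound /s/ (a sibilant) → -suk → *sivossuk*.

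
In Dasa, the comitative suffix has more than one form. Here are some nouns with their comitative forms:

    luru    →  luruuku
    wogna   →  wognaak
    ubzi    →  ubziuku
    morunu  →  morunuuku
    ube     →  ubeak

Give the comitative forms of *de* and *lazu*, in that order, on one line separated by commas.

deak, lazuuku

Looking at the last vowel of each stem: -uku when the last vowel of the stem is a high vowel (*luru*, *ubzi*, *morunu*); -ak when the last vowel of the stem is a non-high vowel (*wogna*, *ube*).
*de* — last vowel /e/ (a non-high vowel) → -ak → *deak*.
The last vowel of *lazu* is /u/, which is a high vowel, so the suffix is -uku, giving *lazuuku*.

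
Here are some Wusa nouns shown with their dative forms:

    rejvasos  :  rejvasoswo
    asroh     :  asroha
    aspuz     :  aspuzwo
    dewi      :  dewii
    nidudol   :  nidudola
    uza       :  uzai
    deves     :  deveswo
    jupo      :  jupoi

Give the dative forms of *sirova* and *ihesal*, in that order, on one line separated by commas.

sirovai, ihesala

The pattern is sibilance of the final sound: -wo when the stem ends in a sibilant (*rejvasos*, *aspuz*, *deves*); -a when the stem ends in a non-sibilant consonant (*asroh*, *nidudol*); -i when the stem ends in a vowel (*dewi*, *uza*, *jupo*).
*sirova* — final sound /a/ (a vowel) → -i → *sirovai*.
*ihesal*: final sound = /l/, a non-sibilant consonant → -a → *ihesala*.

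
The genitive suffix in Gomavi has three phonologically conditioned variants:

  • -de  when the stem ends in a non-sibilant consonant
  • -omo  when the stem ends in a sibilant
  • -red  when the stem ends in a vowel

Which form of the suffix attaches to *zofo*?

*zofo* — final sound /o/ (a vowel) → -red.

-red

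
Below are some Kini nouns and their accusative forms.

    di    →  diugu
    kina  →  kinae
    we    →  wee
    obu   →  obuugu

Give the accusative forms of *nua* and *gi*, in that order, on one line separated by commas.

nuae, giugu

The suffix is conditioned by the last vowel: -ugu when the last vowel of the stem is a high vowel (*di*, *obu*); -e when the last vowel of the stem is a non-high vowel (*kina*, *we*).
Since the last vowel of *nua* is /a/ (a non-high vowel), it takes -e, giving *nuae*.
*gi* — last vowel /i/ (a high vowel) → -ugu → *giugu*.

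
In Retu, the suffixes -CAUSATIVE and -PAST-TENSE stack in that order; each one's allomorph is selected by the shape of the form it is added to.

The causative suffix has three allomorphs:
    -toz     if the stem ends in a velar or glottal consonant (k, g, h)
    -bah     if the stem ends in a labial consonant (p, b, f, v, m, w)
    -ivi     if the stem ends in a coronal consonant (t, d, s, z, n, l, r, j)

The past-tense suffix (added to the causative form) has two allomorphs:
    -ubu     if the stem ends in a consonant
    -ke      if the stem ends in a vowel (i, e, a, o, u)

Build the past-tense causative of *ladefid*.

ladefidivike

The final consonant of *ladefid* is /d/, which is coronal, so the causative suffix is -ivi, giving *ladefidivi*.
Since the final sound of the causative form *ladefidivi* is /i/ (a vowel), it takes -ke, giving *ladefidivike*.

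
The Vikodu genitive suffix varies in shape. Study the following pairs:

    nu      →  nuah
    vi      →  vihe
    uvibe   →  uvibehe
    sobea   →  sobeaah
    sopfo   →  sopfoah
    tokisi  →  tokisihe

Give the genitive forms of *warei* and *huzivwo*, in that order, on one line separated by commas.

The suffix is conditioned by the last vowel: -he when the last vowel of the stem is a front vowel (*vi*, *uvibe*, *tokisi*); -ah when the last vowel of the stem is a back vowel (*nu*, *sobea*, *sopfo*).
The last vowel of *warei* is /i/, which is a front vowel, so the suffix is -he, giving *wareihe*.
*huzivwo* — last vowel /o/ (a back vowel) → -ah → *huzivwoah*.

wareihe, huzivwoah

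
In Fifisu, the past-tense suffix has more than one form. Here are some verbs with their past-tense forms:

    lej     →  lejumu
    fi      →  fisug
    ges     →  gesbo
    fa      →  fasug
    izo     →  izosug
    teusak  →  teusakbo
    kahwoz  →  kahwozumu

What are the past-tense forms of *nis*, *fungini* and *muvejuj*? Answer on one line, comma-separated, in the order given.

The alternation tracks the final sound of the stem — -bo when the stem ends in a voiceless consonant (*ges*, *teusak*); -umu when the stem ends in a voiced consonant (*lej*, *kahwoz*); -sug when the stem ends in a vowel (*fi*, *fa*, *izo*).
Since the final sound of *nis* is /s/ (a voiceless consonant), it takes -bo, giving *nisbo*.
Since the final sound of *fungini* is /i/ (a vowel), it takes -sug, giving *funginisug*.
*muvejuj*: final sound = /j/, a voiced consonant → -umu → *muvejujumu*.

nisbo, funginisug, muvejujumu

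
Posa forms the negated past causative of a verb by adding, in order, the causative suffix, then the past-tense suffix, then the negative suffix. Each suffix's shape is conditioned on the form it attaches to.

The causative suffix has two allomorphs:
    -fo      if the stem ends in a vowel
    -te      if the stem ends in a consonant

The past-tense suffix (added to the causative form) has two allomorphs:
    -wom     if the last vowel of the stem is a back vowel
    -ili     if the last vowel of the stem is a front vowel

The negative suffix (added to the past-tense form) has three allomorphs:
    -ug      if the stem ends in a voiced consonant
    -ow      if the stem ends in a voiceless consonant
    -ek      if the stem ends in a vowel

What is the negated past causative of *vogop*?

vogopteiliek

Since the final sound of *vogop* is /p/ (a consonant), it takes -te, giving *vogopte*.
Since the last vowel of the causative form *vogopte* is /e/ (a front vowel), it takes -ili, giving *vogopteili*.
The final sound of the past-tense form *vogopteili* is /i/, which is a vowel, so the negative suffix is -ek, giving *vogopteiliek*.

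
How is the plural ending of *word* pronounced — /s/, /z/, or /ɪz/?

The stem *word* ends in a voiced non-sibilant sound.
The plural suffix surfaces as /ɪz/ after sibilants, /s/ after other voiceless consonants, and /z/ after other voiced sounds.
So the plural -s on *word* is pronounced /z/.

/z/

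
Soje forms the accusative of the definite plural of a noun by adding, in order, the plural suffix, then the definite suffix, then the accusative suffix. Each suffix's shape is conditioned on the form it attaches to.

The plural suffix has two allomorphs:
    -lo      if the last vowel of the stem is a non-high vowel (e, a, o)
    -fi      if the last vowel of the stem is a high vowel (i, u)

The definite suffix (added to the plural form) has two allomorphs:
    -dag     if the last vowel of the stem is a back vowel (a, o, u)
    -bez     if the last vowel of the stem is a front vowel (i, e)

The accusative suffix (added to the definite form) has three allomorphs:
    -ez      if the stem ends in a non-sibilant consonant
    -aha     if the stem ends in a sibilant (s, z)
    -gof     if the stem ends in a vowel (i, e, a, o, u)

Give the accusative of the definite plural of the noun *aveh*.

avehlodagez

*aveh* — last vowel /e/ (a non-high vowel) → -lo → *avehlo*.
The plural form *avehlo*: last vowel = /o/, a back vowel → -dag → *avehlodag*.
The definite form *avehlodag*: final sound = /g/, a non-sibilant consonant → -ez → *avehlodagez*.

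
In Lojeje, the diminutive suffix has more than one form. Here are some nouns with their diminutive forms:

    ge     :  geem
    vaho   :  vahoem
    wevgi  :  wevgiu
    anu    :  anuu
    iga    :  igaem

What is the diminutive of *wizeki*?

wizekiu

The pattern is height harmony: -u when the last vowel of the stem is a high vowel (*wevgi*, *anu*); -em when the last vowel of the stem is a non-high vowel (*ge*, *vaho*, *iga*).
Since the last vowel of *wizeki* is /i/ (a high vowel), it takes -u, giving *wizekiu*.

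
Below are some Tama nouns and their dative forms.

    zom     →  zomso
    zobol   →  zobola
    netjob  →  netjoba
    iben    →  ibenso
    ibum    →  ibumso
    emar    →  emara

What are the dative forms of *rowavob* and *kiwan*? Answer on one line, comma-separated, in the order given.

rowavoba, kiwanso

The pattern is nasality of the final consonant: -so when the stem ends in a nasal (*zom*, *iben*, *ibum*); -a when the stem ends in a non-nasal consonant (*zobol*, *netjob*, *emar*).
*rowavob*: final consonant = /b/, non-nasal → -a → *rowavoba*.
Since the final consonant of *kiwan* is /n/ (a nasal), it takes -so, giving *kiwanso*.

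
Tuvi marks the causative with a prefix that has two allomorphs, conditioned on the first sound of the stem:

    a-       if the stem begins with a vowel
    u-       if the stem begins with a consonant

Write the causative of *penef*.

*penef* — first sound /p/ (a consonant) → u- → *upenef*.

upenef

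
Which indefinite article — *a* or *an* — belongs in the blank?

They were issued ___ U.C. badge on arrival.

The indefinite article is chosen by the initial *sound* of the following word, not its spelling.
The initialism *U.C.* is read letter by letter; the first letter, U, is pronounced /juː/, which begins with a consonant sound.
So the article is *a*: They were issued a U.C. badge on arrival.

a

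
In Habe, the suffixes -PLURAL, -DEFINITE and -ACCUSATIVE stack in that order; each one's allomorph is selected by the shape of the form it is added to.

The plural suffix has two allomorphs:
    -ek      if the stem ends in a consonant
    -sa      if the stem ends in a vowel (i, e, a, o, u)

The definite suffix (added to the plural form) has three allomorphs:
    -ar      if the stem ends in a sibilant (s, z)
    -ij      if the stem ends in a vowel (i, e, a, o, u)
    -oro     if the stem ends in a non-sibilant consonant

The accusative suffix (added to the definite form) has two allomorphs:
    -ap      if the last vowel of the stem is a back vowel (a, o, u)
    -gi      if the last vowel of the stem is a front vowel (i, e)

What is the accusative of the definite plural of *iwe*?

iwesaijgi

*iwe* — final sound /e/ (a vowel) → -sa → *iwesa*.
The plural form *iwesa*: final sound = /a/, a vowel → -ij → *iwesaij*.
Since the last vowel of the definite form *iwesaij* is /i/ (a front vowel), it takes -gi, giving *iwesaijgi*.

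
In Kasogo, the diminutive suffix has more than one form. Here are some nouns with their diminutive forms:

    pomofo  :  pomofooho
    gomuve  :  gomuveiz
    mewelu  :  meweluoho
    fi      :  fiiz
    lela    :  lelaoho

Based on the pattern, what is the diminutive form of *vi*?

Looking at the last vowel of each stem: -iz when the last vowel of the stem is a front vowel (*gomuve*, *fi*); -oho when the last vowel of the stem is a back vowel (*pomofo*, *mewelu*, *lela*).
*vi*: last vowel = /i/, a front vowel → -iz → *viiz*.

viiz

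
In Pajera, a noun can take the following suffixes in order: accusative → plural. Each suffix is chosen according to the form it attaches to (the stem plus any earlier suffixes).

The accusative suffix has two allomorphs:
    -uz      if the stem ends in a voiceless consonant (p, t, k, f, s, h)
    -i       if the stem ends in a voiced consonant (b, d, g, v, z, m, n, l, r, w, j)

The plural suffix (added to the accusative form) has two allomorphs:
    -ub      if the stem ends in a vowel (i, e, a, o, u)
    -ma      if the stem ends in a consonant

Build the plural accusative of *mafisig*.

mafisigiub

*mafisig* — final consonant /g/ (voiced) → -i → *mafisigi*.
The accusative form *mafisigi* — final sound /i/ (a vowel) → -ub → *mafisigiub*.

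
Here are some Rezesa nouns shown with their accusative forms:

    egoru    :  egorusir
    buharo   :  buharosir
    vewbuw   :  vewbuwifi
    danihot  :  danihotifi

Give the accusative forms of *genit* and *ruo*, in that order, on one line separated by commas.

genitifi, ruosir

The suffix is conditioned by the final sound: -ifi when the stem ends in a consonant (*vewbuw*, *danihot*); -sir when the stem ends in a vowel (*egoru*, *buharo*).
Since the final sound of *genit* is /t/ (a consonant), it takes -ifi, giving *genitifi*.
Since the final sound of *ruo* is /o/ (a vowel), it takes -sir, giving *ruosir*.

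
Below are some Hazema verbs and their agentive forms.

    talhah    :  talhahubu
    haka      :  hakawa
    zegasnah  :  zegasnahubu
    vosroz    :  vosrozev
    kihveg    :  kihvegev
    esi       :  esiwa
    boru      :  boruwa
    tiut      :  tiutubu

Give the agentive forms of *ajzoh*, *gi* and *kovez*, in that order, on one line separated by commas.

Looking at the final sound of each stem: -ubu when the stem ends in a voiceless consonant (*talhah*, *zegasnah*, *tiut*); -ev when the stem ends in a voiced consonant (*vosroz*, *kihveg*); -wa when the stem ends in a vowel (*haka*, *esi*, *boru*).
*ajzoh*: final sound = /h/, a voiceless consonant → -ubu → *ajzohubu*.
*gi* — final sound /i/ (a vowel) → -wa → *giwa*.
The final sound of *kovez* is /z/, which is a voiced consonant, so the suffix is -ev, giving *kovezev*.

ajzohubu, giwa, kovezev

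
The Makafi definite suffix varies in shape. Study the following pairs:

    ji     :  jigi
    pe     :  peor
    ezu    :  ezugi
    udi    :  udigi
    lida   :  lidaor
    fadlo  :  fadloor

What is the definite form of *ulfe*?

ulfeor

The pattern is height harmony: -gi when the last vowel of the stem is a high vowel (*ji*, *ezu*, *udi*); -or when the last vowel of the stem is a non-high vowel (*pe*, *lida*, *fadlo*).
*ulfe* — last vowel /e/ (a non-high vowel) → -or → *ulfeor*.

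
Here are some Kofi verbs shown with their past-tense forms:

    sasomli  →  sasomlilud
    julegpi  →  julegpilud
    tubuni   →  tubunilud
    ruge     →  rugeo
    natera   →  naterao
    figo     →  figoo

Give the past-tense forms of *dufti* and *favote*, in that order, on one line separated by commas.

duftilud, favoteo

The alternation tracks the last vowel of the stem — -lud when the last vowel of the stem is a high vowel (*sasomli*, *julegpi*, *tubuni*); -o when the last vowel of the stem is a non-high vowel (*ruge*, *natera*, *figo*).
*dufti* — last vowel /i/ (a high vowel) → -lud → *duftilud*.
*favote*: last vowel = /e/, a non-high vowel → -o → *favoteo*.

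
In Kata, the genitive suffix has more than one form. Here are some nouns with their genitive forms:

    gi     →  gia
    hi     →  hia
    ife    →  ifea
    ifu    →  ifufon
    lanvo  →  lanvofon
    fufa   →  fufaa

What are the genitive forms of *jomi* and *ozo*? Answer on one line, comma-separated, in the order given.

The suffix is conditioned by the last vowel: -fon when the last vowel of the stem is a rounded vowel (*ifu*, *lanvo*); -a when the last vowel of the stem is an unrounded vowel (*gi*, *hi*, *ife*, *fufa*).
Since the last vowel of *jomi* is /i/ (an unrounded vowel), it takes -a, giving *jomia*.
*ozo* — last vowel /o/ (a rounded vowel) → -fon → *ozofon*.

jomia, ozofon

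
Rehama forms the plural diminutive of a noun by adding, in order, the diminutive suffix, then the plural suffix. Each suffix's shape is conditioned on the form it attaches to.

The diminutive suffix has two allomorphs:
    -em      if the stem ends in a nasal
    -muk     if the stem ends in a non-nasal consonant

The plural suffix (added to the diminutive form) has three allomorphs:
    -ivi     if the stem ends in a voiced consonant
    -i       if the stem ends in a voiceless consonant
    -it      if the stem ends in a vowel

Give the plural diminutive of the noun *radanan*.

radananemivi

*radanan* — final consonant /n/ (a nasal) → -em → *radananem*.
Since the final sound of the diminutive form *radananem* is /m/ (a voiced consonant), it takes -ivi, giving *radananemivi*.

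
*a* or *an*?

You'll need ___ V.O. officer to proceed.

The indefinite article is chosen by the initial *sound* of the following word, not its spelling.
The initialism *V.O.* is read letter by letter; the first letter, V, is pronounced /viː/, which begins with a consonant sound.
So the article is *a*: You'll need a V.O. officer to proceed.

a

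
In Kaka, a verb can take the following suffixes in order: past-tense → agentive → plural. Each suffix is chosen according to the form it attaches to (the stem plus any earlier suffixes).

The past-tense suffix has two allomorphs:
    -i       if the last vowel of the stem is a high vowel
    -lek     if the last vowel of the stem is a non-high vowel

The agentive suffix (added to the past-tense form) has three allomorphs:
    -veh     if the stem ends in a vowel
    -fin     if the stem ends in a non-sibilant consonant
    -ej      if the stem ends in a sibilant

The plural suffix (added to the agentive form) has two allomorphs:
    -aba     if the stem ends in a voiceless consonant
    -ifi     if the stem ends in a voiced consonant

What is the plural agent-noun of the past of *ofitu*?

Since the last vowel of *ofitu* is /u/ (a high vowel), it takes -i, giving *ofitui*.
Since the final sound of the past-tense form *ofitui* is /i/ (a vowel), it takes -veh, giving *ofituiveh*.
The agentive form *ofituiveh*: final consonant = /h/, voiceless → -aba → *ofituivehaba*.

ofituivehaba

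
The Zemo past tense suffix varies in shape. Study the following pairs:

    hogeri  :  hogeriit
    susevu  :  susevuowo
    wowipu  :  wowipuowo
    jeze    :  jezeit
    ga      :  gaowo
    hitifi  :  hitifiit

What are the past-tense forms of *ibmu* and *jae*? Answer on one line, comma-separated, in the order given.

The pattern is front/back vowel harmony: -it when the last vowel of the stem is a front vowel (*hogeri*, *jeze*, *hitifi*); -owo when the last vowel of the stem is a back vowel (*susevu*, *wowipu*, *ga*).
Since the last vowel of *ibmu* is /u/ (a back vowel), it takes -owo, giving *ibmuowo*.
*jae*: last vowel = /e/, a front vowel → -it → *jaeit*.

ibmuowo, jaeit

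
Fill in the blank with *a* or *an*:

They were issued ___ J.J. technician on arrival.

The indefinite article is chosen by the initial *sound* of the following word, not its spelling.
The initialism *J.J.* is read letter by letter; the first letter, J, is pronounced /dʒeɪ/, which begins with a consonant sound.
So the article is *a*: They were issued a J.J. technician on arrival.

a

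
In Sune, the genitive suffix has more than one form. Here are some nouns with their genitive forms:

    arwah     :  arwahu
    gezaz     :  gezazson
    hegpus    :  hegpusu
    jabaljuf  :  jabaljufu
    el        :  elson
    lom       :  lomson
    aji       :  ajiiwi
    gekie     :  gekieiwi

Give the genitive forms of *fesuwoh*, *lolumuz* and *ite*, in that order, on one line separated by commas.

The suffix is conditioned by the final sound: -u when the stem ends in a voiceless consonant (*arwah*, *hegpus*, *jabaljuf*); -son when the stem ends in a voiced consonant (*gezaz*, *el*, *lom*); -iwi when the stem ends in a vowel (*aji*, *gekie*).
*fesuwoh*: final sound = /h/, a voiceless consonant → -u → *fesuwohu*.
*lolumuz*: final sound = /z/, a voiced consonant → -son → *lolumuzson*.
The final sound of *ite* is /e/, which is a vowel, so the suffix is -iwi, giving *iteiwi*.

fesuwohu, lolumuzson, iteiwi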